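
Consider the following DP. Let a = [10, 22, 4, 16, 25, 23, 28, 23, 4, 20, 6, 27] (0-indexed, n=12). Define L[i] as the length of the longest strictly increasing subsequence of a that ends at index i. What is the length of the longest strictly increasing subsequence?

4

   i    0    1    2    3    4    5    6    7    8    9   10   11
a[i]   10   22    4   16   25   23   28   23    4   20    6   27
L[i]    1    2    1    2    3    3    4    3    1    3    2    4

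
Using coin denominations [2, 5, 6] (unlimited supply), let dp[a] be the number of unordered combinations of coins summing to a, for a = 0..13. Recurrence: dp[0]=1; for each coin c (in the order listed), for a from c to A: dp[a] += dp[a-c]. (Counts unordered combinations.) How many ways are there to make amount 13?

2

after  coin     0     1     2     3     4     5     6     7     8     9    10    11    12    13
          2     1     0     1     0     1     0     1     0     1     0     1     0     1     0
          5     1     0     1     0     1     1     1     1     1     1     2     1     2     1
          6     1     0     1     0     1     1     2     1     2     1     3     2     4     2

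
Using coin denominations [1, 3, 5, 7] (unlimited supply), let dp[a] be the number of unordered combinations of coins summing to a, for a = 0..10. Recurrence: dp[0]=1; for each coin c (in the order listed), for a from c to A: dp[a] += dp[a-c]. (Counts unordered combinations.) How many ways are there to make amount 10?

after  coin     0     1     2     3     4     5     6     7     8     9    10
          1     1     1     1     1     1     1     1     1     1     1     1
          3     1     1     1     2     2     2     3     3     3     4     4
          5     1     1     1     2     2     3     4     4     5     6     7
          7     1     1     1     2     2     3     4     5     6     7     9

9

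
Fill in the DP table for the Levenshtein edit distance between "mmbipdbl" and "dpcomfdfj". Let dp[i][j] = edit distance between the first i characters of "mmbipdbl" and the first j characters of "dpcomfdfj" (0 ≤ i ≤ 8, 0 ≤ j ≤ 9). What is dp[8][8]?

   ''  d  p  c  o  m  f  d  f  j
''  0  1  2  3  4  5  6  7  8  9
 m  1  1  2  3  4  4  5  6  7  8
 m  2  2  2  3  4  4  5  6  7  8
 b  3  3  3  3  4  5  5  6  7  8
 i  4  4  4  4  4  5  6  6  7  8
 p  5  5  4  5  5  5  6  7  7  8
 d  6  5  5  5  6  6  6  6  7  8
 b  7  6  6  6  6  7  7  7  7  8
 l  8  7  7  7  7  7  8  8  8  8

8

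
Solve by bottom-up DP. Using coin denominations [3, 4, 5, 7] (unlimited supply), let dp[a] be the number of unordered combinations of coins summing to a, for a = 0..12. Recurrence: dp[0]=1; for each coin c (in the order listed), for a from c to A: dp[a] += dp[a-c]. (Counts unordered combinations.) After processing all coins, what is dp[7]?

2

after  coin     0     1     2     3     4     5     6     7     8     9    10    11    12
          3     1     0     0     1     0     0     1     0     0     1     0     0     1
          4     1     0     0     1     1     0     1     1     1     1     1     1     2
          5     1     0     0     1     1     1     1     1     2     2     2     2     3
          7     1     0     0     1     1     1     1     2     2     2     3     3     4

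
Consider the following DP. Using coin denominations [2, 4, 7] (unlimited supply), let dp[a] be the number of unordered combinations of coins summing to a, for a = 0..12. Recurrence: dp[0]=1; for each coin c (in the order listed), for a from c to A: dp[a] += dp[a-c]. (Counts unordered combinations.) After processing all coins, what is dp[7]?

after  coin     0     1     2     3     4     5     6     7     8     9    10    11    12
          2     1     0     1     0     1     0     1     0     1     0     1     0     1
          4     1     0     1     0     2     0     2     0     3     0     3     0     4
          7     1     0     1     0     2     0     2     1     3     1     3     2     4

1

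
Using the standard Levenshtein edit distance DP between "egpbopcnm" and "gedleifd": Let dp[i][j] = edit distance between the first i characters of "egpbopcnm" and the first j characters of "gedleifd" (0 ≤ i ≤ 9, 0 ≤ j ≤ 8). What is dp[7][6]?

   ''  g  e  d  l  e  i  f  d
''  0  1  2  3  4  5  6  7  8
 e  1  1  1  2  3  4  5  6  7
 g  2  1  2  2  3  4  5  6  7
 p  3  2  2  3  3  4  5  6  7
 b  4  3  3  3  4  4  5  6  7
 o  5  4  4  4  4  5  5  6  7
 p  6  5  5  5  5  5  6  6  7
 c  7  6  6  6  6  6  6  7  7
 n  8  7  7  7  7  7  7  7  8
 m  9  8  8  8  8  8  8  8  8

6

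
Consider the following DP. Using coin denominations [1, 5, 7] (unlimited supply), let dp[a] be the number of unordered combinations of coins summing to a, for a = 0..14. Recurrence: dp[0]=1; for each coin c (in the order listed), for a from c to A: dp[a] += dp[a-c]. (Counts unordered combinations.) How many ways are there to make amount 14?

6

after  coin     0     1     2     3     4     5     6     7     8     9    10    11    12    13    14
          1     1     1     1     1     1     1     1     1     1     1     1     1     1     1     1
          5     1     1     1     1     1     2     2     2     2     2     3     3     3     3     3
          7     1     1     1     1     1     2     2     3     3     3     4     4     5     5     6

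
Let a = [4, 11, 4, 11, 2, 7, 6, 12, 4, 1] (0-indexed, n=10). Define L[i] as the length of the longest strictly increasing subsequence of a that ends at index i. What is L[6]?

   i    0    1    2    3    4    5    6    7    8    9
a[i]    4   11    4   11    2    7    6   12    4    1
L[i]    1    2    1    2    1    2    2    3    2    1

2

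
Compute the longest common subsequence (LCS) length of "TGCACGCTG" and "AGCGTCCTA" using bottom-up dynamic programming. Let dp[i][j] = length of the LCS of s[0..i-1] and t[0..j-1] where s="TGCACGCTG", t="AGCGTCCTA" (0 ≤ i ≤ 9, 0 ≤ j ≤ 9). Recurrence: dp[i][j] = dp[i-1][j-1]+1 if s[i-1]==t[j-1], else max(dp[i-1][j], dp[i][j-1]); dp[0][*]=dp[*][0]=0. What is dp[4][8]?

2

   ''  A  G  C  G  T  C  C  T  A
''  0  0  0  0  0  0  0  0  0  0
 T  0  0  0  0  0  1  1  1  1  1
 G  0  0  1  1  1  1  1  1  1  1
 C  0  0  1  2  2  2  2  2  2  2
 A  0  1  1  2  2  2  2  2  2  3
 C  0  1  1  2  2  2  3  3  3  3
 G  0  1  2  2  3  3  3  3  3  3
 C  0  1  2  3  3  3  4  4  4  4
 T  0  1  2  3  3  4  4  4  5  5
 G  0  1  2  3  4  4  4  4  5  5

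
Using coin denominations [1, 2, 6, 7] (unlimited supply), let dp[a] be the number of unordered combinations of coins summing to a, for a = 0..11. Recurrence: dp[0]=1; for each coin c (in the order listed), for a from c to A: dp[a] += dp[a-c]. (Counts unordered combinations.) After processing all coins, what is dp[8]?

after  coin     0     1     2     3     4     5     6     7     8     9    10    11
          1     1     1     1     1     1     1     1     1     1     1     1     1
          2     1     1     2     2     3     3     4     4     5     5     6     6
          6     1     1     2     2     3     3     5     5     7     7     9     9
          7     1     1     2     2     3     3     5     6     8     9    11    12

8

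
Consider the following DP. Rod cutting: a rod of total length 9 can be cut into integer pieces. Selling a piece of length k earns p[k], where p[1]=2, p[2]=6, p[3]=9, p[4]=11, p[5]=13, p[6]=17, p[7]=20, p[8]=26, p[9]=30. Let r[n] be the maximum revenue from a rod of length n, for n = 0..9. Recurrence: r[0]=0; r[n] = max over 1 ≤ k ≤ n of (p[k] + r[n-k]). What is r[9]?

30

   n    0    1    2    3    4    5    6    7    8    9
r[n]    0    2    6    9   12   15   18   21   26   30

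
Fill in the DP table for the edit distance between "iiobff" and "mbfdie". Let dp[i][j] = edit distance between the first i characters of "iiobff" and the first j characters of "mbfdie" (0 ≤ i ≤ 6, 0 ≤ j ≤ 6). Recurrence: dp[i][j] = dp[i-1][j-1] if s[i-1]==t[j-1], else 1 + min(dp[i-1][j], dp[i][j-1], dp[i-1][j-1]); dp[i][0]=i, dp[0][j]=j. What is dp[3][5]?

5

   ''  m  b  f  d  i  e
''  0  1  2  3  4  5  6
 i  1  1  2  3  4  4  5
 i  2  2  2  3  4  4  5
 o  3  3  3  3  4  5  5
 b  4  4  3  4  4  5  6
 f  5  5  4  3  4  5  6
 f  6  6  5  4  4  5  6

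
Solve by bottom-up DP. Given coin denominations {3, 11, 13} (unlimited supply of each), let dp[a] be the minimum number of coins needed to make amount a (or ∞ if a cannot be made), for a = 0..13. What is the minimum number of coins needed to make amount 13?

1

 a  0  1  2  3  4  5  6  7  8  9 10 11 12 13
dp  0  -  -  1  -  -  2  -  -  3  -  1  4  1
(- denotes ∞ / unreachable)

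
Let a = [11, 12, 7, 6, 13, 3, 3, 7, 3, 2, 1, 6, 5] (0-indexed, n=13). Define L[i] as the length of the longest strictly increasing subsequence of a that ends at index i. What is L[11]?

2

   i    0    1    2    3    4    5    6    7    8    9   10   11   12
a[i]   11   12    7    6   13    3    3    7    3    2    1    6    5
L[i]    1    2    1    1    3    1    1    2    1    1    1    2    2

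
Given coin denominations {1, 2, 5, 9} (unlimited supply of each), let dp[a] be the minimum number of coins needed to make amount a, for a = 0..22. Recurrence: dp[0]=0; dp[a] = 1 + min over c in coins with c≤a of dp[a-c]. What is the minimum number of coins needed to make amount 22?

4

 a  0  1  2  3  4  5  6  7  8  9 10 11 12 13 14 15 16 17 18 19 20 21 22
dp  0  1  1  2  2  1  2  2  3  1  2  2  3  3  2  3  3  4  2  3  3  4  4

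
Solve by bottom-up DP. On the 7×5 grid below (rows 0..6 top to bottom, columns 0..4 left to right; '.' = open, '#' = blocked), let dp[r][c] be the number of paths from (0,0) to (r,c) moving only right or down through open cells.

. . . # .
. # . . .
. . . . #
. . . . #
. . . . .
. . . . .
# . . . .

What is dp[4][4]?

14

r\c   0   1   2   3   4
  0   1   1   1   0   0
  1   1   0   1   1   1
  2   1   1   2   3   0
  3   1   2   4   7   0
  4   1   3   7  14  14
  5   1   4  11  25  39
  6   0   4  15  40  79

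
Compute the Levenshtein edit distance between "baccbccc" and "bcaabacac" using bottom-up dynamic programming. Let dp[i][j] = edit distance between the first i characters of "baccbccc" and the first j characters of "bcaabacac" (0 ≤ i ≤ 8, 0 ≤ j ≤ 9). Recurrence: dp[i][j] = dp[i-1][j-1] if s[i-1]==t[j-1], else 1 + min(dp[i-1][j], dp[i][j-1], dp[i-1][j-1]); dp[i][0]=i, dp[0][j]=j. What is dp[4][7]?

   ''  b  c  a  a  b  a  c  a  c
''  0  1  2  3  4  5  6  7  8  9
 b  1  0  1  2  3  4  5  6  7  8
 a  2  1  1  1  2  3  4  5  6  7
 c  3  2  1  2  2  3  4  4  5  6
 c  4  3  2  2  3  3  4  4  5  5
 b  5  4  3  3  3  3  4  5  5  6
 c  6  5  4  4  4  4  4  4  5  5
 c  7  6  5  5  5  5  5  4  5  5
 c  8  7  6  6  6  6  6  5  5  5

4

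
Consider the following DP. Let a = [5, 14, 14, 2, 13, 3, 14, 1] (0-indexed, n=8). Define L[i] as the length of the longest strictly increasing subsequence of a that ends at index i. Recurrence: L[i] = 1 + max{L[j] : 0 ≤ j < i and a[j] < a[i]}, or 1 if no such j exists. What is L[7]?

1

   i    0    1    2    3    4    5    6    7
a[i]    5   14   14    2   13    3   14    1
L[i]    1    2    2    1    2    2    3    1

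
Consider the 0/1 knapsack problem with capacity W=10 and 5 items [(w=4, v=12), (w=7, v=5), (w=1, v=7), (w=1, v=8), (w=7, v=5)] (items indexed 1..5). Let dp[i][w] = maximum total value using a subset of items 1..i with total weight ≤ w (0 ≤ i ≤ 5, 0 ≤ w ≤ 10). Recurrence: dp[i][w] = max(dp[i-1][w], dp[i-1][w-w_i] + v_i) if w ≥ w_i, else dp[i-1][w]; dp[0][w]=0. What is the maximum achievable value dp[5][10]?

i\w   0   1   2   3   4   5   6   7   8   9  10
  0   0   0   0   0   0   0   0   0   0   0   0
  1   0   0   0   0  12  12  12  12  12  12  12
  2   0   0   0   0  12  12  12  12  12  12  12
  3   0   7   7   7  12  19  19  19  19  19  19
  4   0   8  15  15  15  20  27  27  27  27  27
  5   0   8  15  15  15  20  27  27  27  27  27

27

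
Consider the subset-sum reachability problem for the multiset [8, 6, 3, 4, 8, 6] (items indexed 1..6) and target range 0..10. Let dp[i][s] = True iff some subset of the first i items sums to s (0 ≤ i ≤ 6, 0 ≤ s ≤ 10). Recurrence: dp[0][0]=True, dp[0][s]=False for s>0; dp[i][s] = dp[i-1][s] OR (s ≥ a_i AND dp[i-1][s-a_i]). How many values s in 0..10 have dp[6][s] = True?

i\s   0   1   2   3   4   5   6   7   8   9  10
  0   T   F   F   F   F   F   F   F   F   F   F
  1   T   F   F   F   F   F   F   F   T   F   F
  2   T   F   F   F   F   F   T   F   T   F   F
  3   T   F   F   T   F   F   T   F   T   T   F
  4   T   F   F   T   T   F   T   T   T   T   T
  5   T   F   F   T   T   F   T   T   T   T   T
  6   T   F   F   T   T   F   T   T   T   T   T

8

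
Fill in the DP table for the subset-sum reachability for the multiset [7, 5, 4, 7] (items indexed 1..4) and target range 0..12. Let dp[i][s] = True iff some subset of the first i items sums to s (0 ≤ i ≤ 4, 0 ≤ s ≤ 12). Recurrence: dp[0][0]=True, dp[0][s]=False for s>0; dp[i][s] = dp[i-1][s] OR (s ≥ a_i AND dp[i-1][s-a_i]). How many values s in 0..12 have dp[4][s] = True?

i\s   0   1   2   3   4   5   6   7   8   9  10  11  12
  0   T   F   F   F   F   F   F   F   F   F   F   F   F
  1   T   F   F   F   F   F   F   T   F   F   F   F   F
  2   T   F   F   F   F   T   F   T   F   F   F   F   T
  3   T   F   F   F   T   T   F   T   F   T   F   T   T
  4   T   F   F   F   T   T   F   T   F   T   F   T   T

7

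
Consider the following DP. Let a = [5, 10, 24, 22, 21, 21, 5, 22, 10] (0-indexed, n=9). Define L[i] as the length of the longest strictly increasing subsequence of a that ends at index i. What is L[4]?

3

   i    0    1    2    3    4    5    6    7    8
a[i]    5   10   24   22   21   21    5   22   10
L[i]    1    2    3    3    3    3    1    4    2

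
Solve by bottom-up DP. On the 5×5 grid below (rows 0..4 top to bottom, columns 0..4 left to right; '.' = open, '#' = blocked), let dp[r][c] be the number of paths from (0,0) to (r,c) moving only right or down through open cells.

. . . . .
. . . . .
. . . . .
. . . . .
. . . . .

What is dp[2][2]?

r\c   0   1   2   3   4
  0   1   1   1   1   1
  1   1   2   3   4   5
  2   1   3   6  10  15
  3   1   4  10  20  35
  4   1   5  15  35  70

6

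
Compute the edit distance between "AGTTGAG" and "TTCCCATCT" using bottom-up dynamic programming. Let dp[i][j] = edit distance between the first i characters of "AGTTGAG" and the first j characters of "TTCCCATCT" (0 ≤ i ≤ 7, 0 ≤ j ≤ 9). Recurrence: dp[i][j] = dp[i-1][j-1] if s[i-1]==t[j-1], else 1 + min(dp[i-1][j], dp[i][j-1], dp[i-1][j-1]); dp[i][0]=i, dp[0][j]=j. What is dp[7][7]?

   ''  T  T  C  C  C  A  T  C  T
''  0  1  2  3  4  5  6  7  8  9
 A  1  1  2  3  4  5  5  6  7  8
 G  2  2  2  3  4  5  6  6  7  8
 T  3  2  2  3  4  5  6  6  7  7
 T  4  3  2  3  4  5  6  6  7  7
 G  5  4  3  3  4  5  6  7  7  8
 A  6  5  4  4  4  5  5  6  7  8
 G  7  6  5  5  5  5  6  6  7  8

6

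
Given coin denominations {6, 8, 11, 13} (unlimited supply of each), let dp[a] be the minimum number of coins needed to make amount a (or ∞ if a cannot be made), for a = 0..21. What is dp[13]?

1

 a  0  1  2  3  4  5  6  7  8  9 10 11 12 13 14 15 16 17 18 19 20 21
dp  0  -  -  -  -  -  1  -  1  -  -  1  2  1  2  -  2  2  3  2  3  2
(- denotes ∞ / unreachable)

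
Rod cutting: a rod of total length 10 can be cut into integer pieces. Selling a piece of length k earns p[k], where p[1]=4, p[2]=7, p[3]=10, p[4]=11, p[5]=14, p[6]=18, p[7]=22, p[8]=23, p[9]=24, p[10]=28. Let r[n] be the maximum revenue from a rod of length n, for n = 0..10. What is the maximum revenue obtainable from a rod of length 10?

40

   n    0    1    2    3    4    5    6    7    8    9   10
r[n]    0    4    8   12   16   20   24   28   32   36   40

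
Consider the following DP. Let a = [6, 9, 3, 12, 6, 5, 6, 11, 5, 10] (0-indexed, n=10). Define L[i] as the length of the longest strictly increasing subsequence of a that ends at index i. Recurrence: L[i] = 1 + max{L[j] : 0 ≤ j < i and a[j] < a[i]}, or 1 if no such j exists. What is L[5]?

   i    0    1    2    3    4    5    6    7    8    9
a[i]    6    9    3   12    6    5    6   11    5   10
L[i]    1    2    1    3    2    2    3    4    2    4

2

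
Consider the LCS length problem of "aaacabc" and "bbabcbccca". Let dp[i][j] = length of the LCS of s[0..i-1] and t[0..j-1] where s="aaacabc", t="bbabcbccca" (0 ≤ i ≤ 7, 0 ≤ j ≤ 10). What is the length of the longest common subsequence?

   ''  b  b  a  b  c  b  c  c  c  a
''  0  0  0  0  0  0  0  0  0  0  0
 a  0  0  0  1  1  1  1  1  1  1  1
 a  0  0  0  1  1  1  1  1  1  1  2
 a  0  0  0  1  1  1  1  1  1  1  2
 c  0  0  0  1  1  2  2  2  2  2  2
 a  0  0  0  1  1  2  2  2  2  2  3
 b  0  1  1  1  2  2  3  3  3  3  3
 c  0  1  1  1  2  3  3  4  4  4  4

4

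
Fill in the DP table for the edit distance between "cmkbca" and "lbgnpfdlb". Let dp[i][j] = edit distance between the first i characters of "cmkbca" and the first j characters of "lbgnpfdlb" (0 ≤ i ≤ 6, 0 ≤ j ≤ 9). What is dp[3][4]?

4

   ''  l  b  g  n  p  f  d  l  b
''  0  1  2  3  4  5  6  7  8  9
 c  1  1  2  3  4  5  6  7  8  9
 m  2  2  2  3  4  5  6  7  8  9
 k  3  3  3  3  4  5  6  7  8  9
 b  4  4  3  4  4  5  6  7  8  8
 c  5  5  4  4  5  5  6  7  8  9
 a  6  6  5  5  5  6  6  7  8  9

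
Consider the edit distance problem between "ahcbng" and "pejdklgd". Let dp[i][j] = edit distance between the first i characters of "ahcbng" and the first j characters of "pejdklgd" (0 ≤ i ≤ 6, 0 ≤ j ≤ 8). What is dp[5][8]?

8

   ''  p  e  j  d  k  l  g  d
''  0  1  2  3  4  5  6  7  8
 a  1  1  2  3  4  5  6  7  8
 h  2  2  2  3  4  5  6  7  8
 c  3  3  3  3  4  5  6  7  8
 b  4  4  4  4  4  5  6  7  8
 n  5  5  5  5  5  5  6  7  8
 g  6  6  6  6  6  6  6  6  7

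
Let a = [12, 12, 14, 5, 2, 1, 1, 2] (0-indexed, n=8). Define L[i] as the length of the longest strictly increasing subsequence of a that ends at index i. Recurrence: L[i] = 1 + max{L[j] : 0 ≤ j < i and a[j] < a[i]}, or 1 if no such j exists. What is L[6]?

1

   i    0    1    2    3    4    5    6    7
a[i]   12   12   14    5    2    1    1    2
L[i]    1    1    2    1    1    1    1    2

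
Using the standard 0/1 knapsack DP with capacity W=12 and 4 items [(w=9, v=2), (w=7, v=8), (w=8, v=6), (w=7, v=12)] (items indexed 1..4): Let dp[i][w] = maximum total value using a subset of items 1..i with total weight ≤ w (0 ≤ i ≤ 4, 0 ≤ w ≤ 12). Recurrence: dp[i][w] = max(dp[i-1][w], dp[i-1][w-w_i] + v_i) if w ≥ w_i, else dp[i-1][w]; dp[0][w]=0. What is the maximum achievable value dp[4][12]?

i\w   0   1   2   3   4   5   6   7   8   9  10  11  12
  0   0   0   0   0   0   0   0   0   0   0   0   0   0
  1   0   0   0   0   0   0   0   0   0   2   2   2   2
  2   0   0   0   0   0   0   0   8   8   8   8   8   8
  3   0   0   0   0   0   0   0   8   8   8   8   8   8
  4   0   0   0   0   0   0   0  12  12  12  12  12  12

12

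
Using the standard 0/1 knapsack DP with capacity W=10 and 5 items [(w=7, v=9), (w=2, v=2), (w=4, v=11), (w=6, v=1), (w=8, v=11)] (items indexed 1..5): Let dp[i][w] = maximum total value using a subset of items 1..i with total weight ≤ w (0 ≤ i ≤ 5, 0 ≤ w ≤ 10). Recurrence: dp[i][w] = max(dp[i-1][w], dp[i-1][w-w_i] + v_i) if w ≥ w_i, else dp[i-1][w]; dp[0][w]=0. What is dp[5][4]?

i\w   0   1   2   3   4   5   6   7   8   9  10
  0   0   0   0   0   0   0   0   0   0   0   0
  1   0   0   0   0   0   0   0   9   9   9   9
  2   0   0   2   2   2   2   2   9   9  11  11
  3   0   0   2   2  11  11  13  13  13  13  13
  4   0   0   2   2  11  11  13  13  13  13  13
  5   0   0   2   2  11  11  13  13  13  13  13

11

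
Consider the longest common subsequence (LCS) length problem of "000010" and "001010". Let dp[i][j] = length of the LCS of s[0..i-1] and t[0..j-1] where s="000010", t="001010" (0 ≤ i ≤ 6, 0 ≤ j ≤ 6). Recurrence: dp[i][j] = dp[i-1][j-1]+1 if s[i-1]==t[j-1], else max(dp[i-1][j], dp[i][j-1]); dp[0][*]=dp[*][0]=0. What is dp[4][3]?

   ''  0  0  1  0  1  0
''  0  0  0  0  0  0  0
 0  0  1  1  1  1  1  1
 0  0  1  2  2  2  2  2
 0  0  1  2  2  3  3  3
 0  0  1  2  2  3  3  4
 1  0  1  2  3  3  4  4
 0  0  1  2  3  4  4  5

2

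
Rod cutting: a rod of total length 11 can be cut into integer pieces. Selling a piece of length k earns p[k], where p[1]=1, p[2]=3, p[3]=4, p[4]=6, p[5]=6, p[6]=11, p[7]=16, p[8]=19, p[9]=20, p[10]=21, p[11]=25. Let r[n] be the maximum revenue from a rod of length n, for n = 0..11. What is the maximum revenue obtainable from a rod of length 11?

   n    0    1    2    3    4    5    6    7    8    9   10   11
r[n]    0    1    3    4    6    7   11   16   19   20   22   25

25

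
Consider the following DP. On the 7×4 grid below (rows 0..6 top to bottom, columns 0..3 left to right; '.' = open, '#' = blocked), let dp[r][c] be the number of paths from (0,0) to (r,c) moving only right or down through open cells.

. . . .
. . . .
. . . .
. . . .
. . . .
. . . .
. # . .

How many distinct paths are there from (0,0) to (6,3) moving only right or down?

r\c   0   1   2   3
  0   1   1   1   1
  1   1   2   3   4
  2   1   3   6  10
  3   1   4  10  20
  4   1   5  15  35
  5   1   6  21  56
  6   1   0  21  77

77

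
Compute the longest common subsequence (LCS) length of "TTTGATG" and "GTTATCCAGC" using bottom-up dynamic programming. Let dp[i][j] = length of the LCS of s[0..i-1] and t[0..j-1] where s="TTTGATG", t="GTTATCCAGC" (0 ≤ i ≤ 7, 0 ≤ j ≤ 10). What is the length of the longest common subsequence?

   ''  G  T  T  A  T  C  C  A  G  C
''  0  0  0  0  0  0  0  0  0  0  0
 T  0  0  1  1  1  1  1  1  1  1  1
 T  0  0  1  2  2  2  2  2  2  2  2
 T  0  0  1  2  2  3  3  3  3  3  3
 G  0  1  1  2  2  3  3  3  3  4  4
 A  0  1  1  2  3  3  3  3  4  4  4
 T  0  1  2  2  3  4  4  4  4  4  4
 G  0  1  2  2  3  4  4  4  4  5  5

5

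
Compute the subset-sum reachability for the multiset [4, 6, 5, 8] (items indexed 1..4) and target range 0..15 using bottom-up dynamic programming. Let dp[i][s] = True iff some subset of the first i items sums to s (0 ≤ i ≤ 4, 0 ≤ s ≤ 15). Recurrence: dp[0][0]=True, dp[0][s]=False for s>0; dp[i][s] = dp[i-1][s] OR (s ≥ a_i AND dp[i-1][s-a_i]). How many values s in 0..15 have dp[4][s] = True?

12

i\s   0   1   2   3   4   5   6   7   8   9  10  11  12  13  14  15
  0   T   F   F   F   F   F   F   F   F   F   F   F   F   F   F   F
  1   T   F   F   F   T   F   F   F   F   F   F   F   F   F   F   F
  2   T   F   F   F   T   F   T   F   F   F   T   F   F   F   F   F
  3   T   F   F   F   T   T   T   F   F   T   T   T   F   F   F   T
  4   T   F   F   F   T   T   T   F   T   T   T   T   T   T   T   T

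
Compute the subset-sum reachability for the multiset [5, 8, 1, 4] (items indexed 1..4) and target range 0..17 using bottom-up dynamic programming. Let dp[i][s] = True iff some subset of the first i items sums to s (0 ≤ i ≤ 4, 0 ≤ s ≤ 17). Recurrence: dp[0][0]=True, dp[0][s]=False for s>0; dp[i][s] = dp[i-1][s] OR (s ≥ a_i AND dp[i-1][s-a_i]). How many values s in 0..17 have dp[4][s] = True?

12

i\s   0   1   2   3   4   5   6   7   8   9  10  11  12  13  14  15  16  17
  0   T   F   F   F   F   F   F   F   F   F   F   F   F   F   F   F   F   F
  1   T   F   F   F   F   T   F   F   F   F   F   F   F   F   F   F   F   F
  2   T   F   F   F   F   T   F   F   T   F   F   F   F   T   F   F   F   F
  3   T   T   F   F   F   T   T   F   T   T   F   F   F   T   T   F   F   F
  4   T   T   F   F   T   T   T   F   T   T   T   F   T   T   T   F   F   T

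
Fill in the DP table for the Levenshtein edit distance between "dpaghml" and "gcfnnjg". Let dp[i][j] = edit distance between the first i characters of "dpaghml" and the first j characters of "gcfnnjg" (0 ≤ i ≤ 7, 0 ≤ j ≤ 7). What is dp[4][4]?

   ''  g  c  f  n  n  j  g
''  0  1  2  3  4  5  6  7
 d  1  1  2  3  4  5  6  7
 p  2  2  2  3  4  5  6  7
 a  3  3  3  3  4  5  6  7
 g  4  3  4  4  4  5  6  6
 h  5  4  4  5  5  5  6  7
 m  6  5  5  5  6  6  6  7
 l  7  6  6  6  6  7  7  7

4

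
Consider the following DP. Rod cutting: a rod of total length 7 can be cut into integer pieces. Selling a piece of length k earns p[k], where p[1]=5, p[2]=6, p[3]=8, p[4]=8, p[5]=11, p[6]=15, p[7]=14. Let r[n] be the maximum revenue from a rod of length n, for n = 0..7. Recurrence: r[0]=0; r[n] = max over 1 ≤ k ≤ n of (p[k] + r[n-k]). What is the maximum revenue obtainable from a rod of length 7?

   n    0    1    2    3    4    5    6    7
r[n]    0    5   10   15   20   25   30   35

35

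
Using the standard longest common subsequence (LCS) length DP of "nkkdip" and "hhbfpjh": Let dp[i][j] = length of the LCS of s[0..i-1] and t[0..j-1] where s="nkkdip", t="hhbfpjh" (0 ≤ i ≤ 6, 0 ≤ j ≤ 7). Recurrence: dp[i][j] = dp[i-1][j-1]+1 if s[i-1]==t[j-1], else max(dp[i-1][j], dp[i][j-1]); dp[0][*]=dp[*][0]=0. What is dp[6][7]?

   ''  h  h  b  f  p  j  h
''  0  0  0  0  0  0  0  0
 n  0  0  0  0  0  0  0  0
 k  0  0  0  0  0  0  0  0
 k  0  0  0  0  0  0  0  0
 d  0  0  0  0  0  0  0  0
 i  0  0  0  0  0  0  0  0
 p  0  0  0  0  0  1  1  1

1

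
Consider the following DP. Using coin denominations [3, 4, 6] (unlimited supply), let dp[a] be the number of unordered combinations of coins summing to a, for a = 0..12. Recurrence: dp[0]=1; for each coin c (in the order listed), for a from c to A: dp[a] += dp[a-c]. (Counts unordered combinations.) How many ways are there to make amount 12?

after  coin     0     1     2     3     4     5     6     7     8     9    10    11    12
          3     1     0     0     1     0     0     1     0     0     1     0     0     1
          4     1     0     0     1     1     0     1     1     1     1     1     1     2
          6     1     0     0     1     1     0     2     1     1     2     2     1     4

4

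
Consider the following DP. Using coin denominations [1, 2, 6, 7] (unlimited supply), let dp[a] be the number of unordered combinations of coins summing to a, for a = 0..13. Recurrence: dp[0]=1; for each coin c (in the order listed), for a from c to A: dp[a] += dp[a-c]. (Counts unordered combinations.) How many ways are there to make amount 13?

after  coin     0     1     2     3     4     5     6     7     8     9    10    11    12    13
          1     1     1     1     1     1     1     1     1     1     1     1     1     1     1
          2     1     1     2     2     3     3     4     4     5     5     6     6     7     7
          6     1     1     2     2     3     3     5     5     7     7     9     9    12    12
          7     1     1     2     2     3     3     5     6     8     9    11    12    15    17

17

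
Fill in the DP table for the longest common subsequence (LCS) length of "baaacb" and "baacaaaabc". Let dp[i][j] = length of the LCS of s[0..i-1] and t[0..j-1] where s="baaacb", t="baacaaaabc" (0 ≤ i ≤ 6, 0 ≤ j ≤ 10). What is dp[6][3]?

   ''  b  a  a  c  a  a  a  a  b  c
''  0  0  0  0  0  0  0  0  0  0  0
 b  0  1  1  1  1  1  1  1  1  1  1
 a  0  1  2  2  2  2  2  2  2  2  2
 a  0  1  2  3  3  3  3  3  3  3  3
 a  0  1  2  3  3  4  4  4  4  4  4
 c  0  1  2  3  4  4  4  4  4  4  5
 b  0  1  2  3  4  4  4  4  4  5  5

3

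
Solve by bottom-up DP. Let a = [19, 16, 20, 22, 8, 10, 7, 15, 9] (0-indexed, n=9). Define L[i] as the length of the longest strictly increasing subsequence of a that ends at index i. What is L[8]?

2

   i    0    1    2    3    4    5    6    7    8
a[i]   19   16   20   22    8   10    7   15    9
L[i]    1    1    2    3    1    2    1    3    2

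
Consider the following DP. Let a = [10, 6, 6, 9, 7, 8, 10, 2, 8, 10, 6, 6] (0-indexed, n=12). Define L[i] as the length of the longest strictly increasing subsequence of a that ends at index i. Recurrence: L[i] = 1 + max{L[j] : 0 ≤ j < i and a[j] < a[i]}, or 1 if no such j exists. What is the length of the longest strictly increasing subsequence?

   i    0    1    2    3    4    5    6    7    8    9   10   11
a[i]   10    6    6    9    7    8   10    2    8   10    6    6
L[i]    1    1    1    2    2    3    4    1    3    4    2    2

4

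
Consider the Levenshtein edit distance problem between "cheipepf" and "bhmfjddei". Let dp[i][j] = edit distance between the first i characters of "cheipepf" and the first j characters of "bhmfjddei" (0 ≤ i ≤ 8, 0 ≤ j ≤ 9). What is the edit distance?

8

   ''  b  h  m  f  j  d  d  e  i
''  0  1  2  3  4  5  6  7  8  9
 c  1  1  2  3  4  5  6  7  8  9
 h  2  2  1  2  3  4  5  6  7  8
 e  3  3  2  2  3  4  5  6  6  7
 i  4  4  3  3  3  4  5  6  7  6
 p  5  5  4  4  4  4  5  6  7  7
 e  6  6  5  5  5  5  5  6  6  7
 p  7  7  6  6  6  6  6  6  7  7
 f  8  8  7  7  6  7  7  7  7  8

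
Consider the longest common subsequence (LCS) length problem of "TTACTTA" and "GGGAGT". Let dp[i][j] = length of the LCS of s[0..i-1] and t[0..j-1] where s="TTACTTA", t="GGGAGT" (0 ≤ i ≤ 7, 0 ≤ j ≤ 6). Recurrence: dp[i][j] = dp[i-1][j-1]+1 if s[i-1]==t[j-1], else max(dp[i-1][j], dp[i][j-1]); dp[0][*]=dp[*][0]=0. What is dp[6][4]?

1

   ''  G  G  G  A  G  T
''  0  0  0  0  0  0  0
 T  0  0  0  0  0  0  1
 T  0  0  0  0  0  0  1
 A  0  0  0  0  1  1  1
 C  0  0  0  0  1  1  1
 T  0  0  0  0  1  1  2
 T  0  0  0  0  1  1  2
 A  0  0  0  0  1  1  2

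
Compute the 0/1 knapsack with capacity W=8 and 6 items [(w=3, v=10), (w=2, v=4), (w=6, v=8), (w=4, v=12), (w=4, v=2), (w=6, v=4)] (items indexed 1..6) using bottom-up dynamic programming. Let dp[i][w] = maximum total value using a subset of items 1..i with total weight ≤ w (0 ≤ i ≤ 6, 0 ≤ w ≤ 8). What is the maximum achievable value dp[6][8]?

22

i\w   0   1   2   3   4   5   6   7   8
  0   0   0   0   0   0   0   0   0   0
  1   0   0   0  10  10  10  10  10  10
  2   0   0   4  10  10  14  14  14  14
  3   0   0   4  10  10  14  14  14  14
  4   0   0   4  10  12  14  16  22  22
  5   0   0   4  10  12  14  16  22  22
  6   0   0   4  10  12  14  16  22  22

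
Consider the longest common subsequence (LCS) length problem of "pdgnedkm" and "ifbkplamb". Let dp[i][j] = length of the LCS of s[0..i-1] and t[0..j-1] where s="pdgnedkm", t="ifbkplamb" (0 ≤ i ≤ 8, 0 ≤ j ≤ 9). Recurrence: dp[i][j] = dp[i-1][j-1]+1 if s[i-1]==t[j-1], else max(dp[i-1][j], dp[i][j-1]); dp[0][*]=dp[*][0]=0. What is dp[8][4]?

   ''  i  f  b  k  p  l  a  m  b
''  0  0  0  0  0  0  0  0  0  0
 p  0  0  0  0  0  1  1  1  1  1
 d  0  0  0  0  0  1  1  1  1  1
 g  0  0  0  0  0  1  1  1  1  1
 n  0  0  0  0  0  1  1  1  1  1
 e  0  0  0  0  0  1  1  1  1  1
 d  0  0  0  0  0  1  1  1  1  1
 k  0  0  0  0  1  1  1  1  1  1
 m  0  0  0  0  1  1  1  1  2  2

1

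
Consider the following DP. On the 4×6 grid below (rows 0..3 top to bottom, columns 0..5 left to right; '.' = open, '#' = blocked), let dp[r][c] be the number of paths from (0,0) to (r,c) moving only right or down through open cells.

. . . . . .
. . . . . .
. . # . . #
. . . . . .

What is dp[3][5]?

r\c   0   1   2   3   4   5
  0   1   1   1   1   1   1
  1   1   2   3   4   5   6
  2   1   3   0   4   9   0
  3   1   4   4   8  17  17

17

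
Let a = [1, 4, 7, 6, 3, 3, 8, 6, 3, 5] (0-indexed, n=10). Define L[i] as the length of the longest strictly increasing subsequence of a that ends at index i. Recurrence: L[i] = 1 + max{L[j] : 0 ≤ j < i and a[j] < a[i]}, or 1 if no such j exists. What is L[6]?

   i    0    1    2    3    4    5    6    7    8    9
a[i]    1    4    7    6    3    3    8    6    3    5
L[i]    1    2    3    3    2    2    4    3    2    3

4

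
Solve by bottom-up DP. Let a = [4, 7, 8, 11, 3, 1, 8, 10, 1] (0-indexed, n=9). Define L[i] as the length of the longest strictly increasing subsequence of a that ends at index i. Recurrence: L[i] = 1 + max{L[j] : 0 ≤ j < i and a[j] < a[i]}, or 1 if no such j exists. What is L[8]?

1

   i    0    1    2    3    4    5    6    7    8
a[i]    4    7    8   11    3    1    8   10    1
L[i]    1    2    3    4    1    1    3    4    1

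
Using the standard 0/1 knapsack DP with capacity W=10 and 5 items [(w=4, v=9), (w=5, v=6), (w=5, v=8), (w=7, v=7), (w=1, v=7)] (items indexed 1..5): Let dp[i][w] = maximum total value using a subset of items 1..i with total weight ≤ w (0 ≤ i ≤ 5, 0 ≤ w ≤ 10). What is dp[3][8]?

9

i\w   0   1   2   3   4   5   6   7   8   9  10
  0   0   0   0   0   0   0   0   0   0   0   0
  1   0   0   0   0   9   9   9   9   9   9   9
  2   0   0   0   0   9   9   9   9   9  15  15
  3   0   0   0   0   9   9   9   9   9  17  17
  4   0   0   0   0   9   9   9   9   9  17  17
  5   0   7   7   7   9  16  16  16  16  17  24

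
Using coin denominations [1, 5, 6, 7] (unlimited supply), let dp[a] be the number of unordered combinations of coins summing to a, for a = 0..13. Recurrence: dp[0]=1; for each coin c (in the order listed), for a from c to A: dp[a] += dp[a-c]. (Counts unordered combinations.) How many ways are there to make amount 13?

9

after  coin     0     1     2     3     4     5     6     7     8     9    10    11    12    13
          1     1     1     1     1     1     1     1     1     1     1     1     1     1     1
          5     1     1     1     1     1     2     2     2     2     2     3     3     3     3
          6     1     1     1     1     1     2     3     3     3     3     4     5     6     6
          7     1     1     1     1     1     2     3     4     4     4     5     6     8     9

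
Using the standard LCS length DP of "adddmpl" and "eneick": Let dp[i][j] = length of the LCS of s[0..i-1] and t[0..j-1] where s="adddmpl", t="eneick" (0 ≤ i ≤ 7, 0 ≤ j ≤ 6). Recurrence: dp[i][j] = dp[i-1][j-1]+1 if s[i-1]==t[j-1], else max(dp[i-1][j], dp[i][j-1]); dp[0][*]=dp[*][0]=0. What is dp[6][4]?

0

   ''  e  n  e  i  c  k
''  0  0  0  0  0  0  0
 a  0  0  0  0  0  0  0
 d  0  0  0  0  0  0  0
 d  0  0  0  0  0  0  0
 d  0  0  0  0  0  0  0
 m  0  0  0  0  0  0  0
 p  0  0  0  0  0  0  0
 l  0  0  0  0  0  0  0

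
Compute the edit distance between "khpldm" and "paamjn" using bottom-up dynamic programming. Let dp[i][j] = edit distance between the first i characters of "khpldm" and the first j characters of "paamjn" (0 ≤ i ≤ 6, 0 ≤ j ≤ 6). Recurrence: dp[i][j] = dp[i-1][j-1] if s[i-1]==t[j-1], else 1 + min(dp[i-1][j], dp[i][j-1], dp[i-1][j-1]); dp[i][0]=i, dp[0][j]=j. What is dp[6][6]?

   ''  p  a  a  m  j  n
''  0  1  2  3  4  5  6
 k  1  1  2  3  4  5  6
 h  2  2  2  3  4  5  6
 p  3  2  3  3  4  5  6
 l  4  3  3  4  4  5  6
 d  5  4  4  4  5  5  6
 m  6  5  5  5  4  5  6

6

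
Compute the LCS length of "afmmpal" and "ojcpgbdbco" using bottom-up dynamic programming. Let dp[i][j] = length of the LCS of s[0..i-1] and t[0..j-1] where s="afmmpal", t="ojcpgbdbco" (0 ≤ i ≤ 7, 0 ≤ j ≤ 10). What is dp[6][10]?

   ''  o  j  c  p  g  b  d  b  c  o
''  0  0  0  0  0  0  0  0  0  0  0
 a  0  0  0  0  0  0  0  0  0  0  0
 f  0  0  0  0  0  0  0  0  0  0  0
 m  0  0  0  0  0  0  0  0  0  0  0
 m  0  0  0  0  0  0  0  0  0  0  0
 p  0  0  0  0  1  1  1  1  1  1  1
 a  0  0  0  0  1  1  1  1  1  1  1
 l  0  0  0  0  1  1  1  1  1  1  1

1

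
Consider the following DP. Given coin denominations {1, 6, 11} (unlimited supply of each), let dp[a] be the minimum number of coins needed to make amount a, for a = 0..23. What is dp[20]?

 a  0  1  2  3  4  5  6  7  8  9 10 11 12 13 14 15 16 17 18 19 20 21 22 23
dp  0  1  2  3  4  5  1  2  3  4  5  1  2  3  4  5  6  2  3  4  5  6  2  3

5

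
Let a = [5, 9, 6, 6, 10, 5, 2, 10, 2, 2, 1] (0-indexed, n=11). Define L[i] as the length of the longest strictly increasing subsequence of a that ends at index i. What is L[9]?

   i    0    1    2    3    4    5    6    7    8    9   10
a[i]    5    9    6    6   10    5    2   10    2    2    1
L[i]    1    2    2    2    3    1    1    3    1    1    1

1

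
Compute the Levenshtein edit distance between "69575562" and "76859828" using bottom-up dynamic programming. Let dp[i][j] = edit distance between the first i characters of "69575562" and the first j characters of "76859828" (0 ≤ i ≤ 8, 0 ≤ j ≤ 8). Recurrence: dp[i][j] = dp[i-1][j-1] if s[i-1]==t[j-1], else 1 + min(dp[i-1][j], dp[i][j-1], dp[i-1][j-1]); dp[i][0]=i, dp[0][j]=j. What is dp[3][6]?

4

   ''  7  6  8  5  9  8  2  8
''  0  1  2  3  4  5  6  7  8
 6  1  1  1  2  3  4  5  6  7
 9  2  2  2  2  3  3  4  5  6
 5  3  3  3  3  2  3  4  5  6
 7  4  3  4  4  3  3  4  5  6
 5  5  4  4  5  4  4  4  5  6
 5  6  5  5  5  5  5  5  5  6
 6  7  6  5  6  6  6  6  6  6
 2  8  7  6  6  7  7  7  6  7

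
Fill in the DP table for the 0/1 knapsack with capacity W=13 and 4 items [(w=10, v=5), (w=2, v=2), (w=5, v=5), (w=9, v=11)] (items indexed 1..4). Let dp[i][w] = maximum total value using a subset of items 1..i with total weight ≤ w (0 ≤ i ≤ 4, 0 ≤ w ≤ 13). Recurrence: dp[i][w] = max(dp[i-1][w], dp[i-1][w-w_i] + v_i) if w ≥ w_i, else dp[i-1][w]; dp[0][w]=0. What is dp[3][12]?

i\w   0   1   2   3   4   5   6   7   8   9  10  11  12  13
  0   0   0   0   0   0   0   0   0   0   0   0   0   0   0
  1   0   0   0   0   0   0   0   0   0   0   5   5   5   5
  2   0   0   2   2   2   2   2   2   2   2   5   5   7   7
  3   0   0   2   2   2   5   5   7   7   7   7   7   7   7
  4   0   0   2   2   2   5   5   7   7  11  11  13  13  13

7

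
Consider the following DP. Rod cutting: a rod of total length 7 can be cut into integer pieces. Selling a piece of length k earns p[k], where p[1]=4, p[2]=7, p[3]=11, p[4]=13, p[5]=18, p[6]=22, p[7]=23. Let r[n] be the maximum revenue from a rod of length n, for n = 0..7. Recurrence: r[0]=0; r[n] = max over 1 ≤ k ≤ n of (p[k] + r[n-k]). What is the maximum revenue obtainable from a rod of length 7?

   n    0    1    2    3    4    5    6    7
r[n]    0    4    8   12   16   20   24   28

28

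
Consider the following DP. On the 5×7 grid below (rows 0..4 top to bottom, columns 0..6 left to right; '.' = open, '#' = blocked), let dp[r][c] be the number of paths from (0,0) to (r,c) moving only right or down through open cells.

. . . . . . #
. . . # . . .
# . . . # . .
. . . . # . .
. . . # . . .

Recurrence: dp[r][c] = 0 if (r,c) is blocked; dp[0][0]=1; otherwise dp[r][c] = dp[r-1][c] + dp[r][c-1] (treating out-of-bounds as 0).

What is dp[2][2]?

5

r\c   0   1   2   3   4   5   6
  0   1   1   1   1   1   1   0
  1   1   2   3   0   1   2   2
  2   0   2   5   5   0   2   4
  3   0   2   7  12   0   2   6
  4   0   2   9   0   0   2   8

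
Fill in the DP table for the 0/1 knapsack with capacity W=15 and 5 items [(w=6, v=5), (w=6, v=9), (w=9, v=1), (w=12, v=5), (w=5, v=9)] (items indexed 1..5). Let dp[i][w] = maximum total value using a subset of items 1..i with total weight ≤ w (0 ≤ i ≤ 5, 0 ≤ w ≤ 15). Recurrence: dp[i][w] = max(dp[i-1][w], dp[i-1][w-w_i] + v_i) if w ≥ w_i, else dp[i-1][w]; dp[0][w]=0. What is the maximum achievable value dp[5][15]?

18

i\w   0   1   2   3   4   5   6   7   8   9  10  11  12  13  14  15
  0   0   0   0   0   0   0   0   0   0   0   0   0   0   0   0   0
  1   0   0   0   0   0   0   5   5   5   5   5   5   5   5   5   5
  2   0   0   0   0   0   0   9   9   9   9   9   9  14  14  14  14
  3   0   0   0   0   0   0   9   9   9   9   9   9  14  14  14  14
  4   0   0   0   0   0   0   9   9   9   9   9   9  14  14  14  14
  5   0   0   0   0   0   9   9   9   9   9   9  18  18  18  18  18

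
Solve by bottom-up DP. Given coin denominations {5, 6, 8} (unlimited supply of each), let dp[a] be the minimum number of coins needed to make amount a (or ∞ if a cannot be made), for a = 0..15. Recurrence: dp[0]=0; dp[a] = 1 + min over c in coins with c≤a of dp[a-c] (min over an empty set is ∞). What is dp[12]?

 a  0  1  2  3  4  5  6  7  8  9 10 11 12 13 14 15
dp  0  -  -  -  -  1  1  -  1  -  2  2  2  2  2  3
(- denotes ∞ / unreachable)

2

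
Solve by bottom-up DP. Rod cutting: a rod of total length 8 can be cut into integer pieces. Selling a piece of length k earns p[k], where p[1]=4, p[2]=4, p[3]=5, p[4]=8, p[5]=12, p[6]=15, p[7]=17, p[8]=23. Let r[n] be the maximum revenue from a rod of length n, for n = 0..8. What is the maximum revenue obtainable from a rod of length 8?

32

   n    0    1    2    3    4    5    6    7    8
r[n]    0    4    8   12   16   20   24   28   32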